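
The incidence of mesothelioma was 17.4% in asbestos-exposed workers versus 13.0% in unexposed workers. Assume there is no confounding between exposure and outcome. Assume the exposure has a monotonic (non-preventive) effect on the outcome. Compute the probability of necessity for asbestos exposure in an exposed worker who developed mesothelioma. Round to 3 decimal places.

p₁ = 0.174, p₀ = 0.13.
Under exogeneity and monotonicity, PN = (p₁ − p₀) / p₁.
PN = (0.174 − 0.13) / 0.174 = 0.044 / 0.174 ≈ 0.2529

PN ≈ 0.253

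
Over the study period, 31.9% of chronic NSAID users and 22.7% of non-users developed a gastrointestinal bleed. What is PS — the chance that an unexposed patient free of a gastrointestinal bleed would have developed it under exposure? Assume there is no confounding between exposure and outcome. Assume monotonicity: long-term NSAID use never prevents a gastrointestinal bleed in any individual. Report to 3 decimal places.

PS ≈ 0.119

p₁ = 0.319, p₀ = 0.227.
Under exogeneity and monotonicity, PS = (p₁ − p₀) / (1 − p₀).
PS = (0.319 − 0.227) / (1 − 0.227) = 0.092 / 0.773 ≈ 0.1190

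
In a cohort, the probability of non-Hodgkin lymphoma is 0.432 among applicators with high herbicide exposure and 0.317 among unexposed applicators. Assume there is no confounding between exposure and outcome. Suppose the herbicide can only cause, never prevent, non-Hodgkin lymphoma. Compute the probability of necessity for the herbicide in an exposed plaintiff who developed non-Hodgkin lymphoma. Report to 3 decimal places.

PN ≈ 0.266

Let p₁ = 0.432, p₀ = 0.317.
Under exogeneity and monotonicity, PN = (p₁ − p₀) / p₁.
PN = (0.432 − 0.317) / 0.432 = 0.115 / 0.432 ≈ 0.2662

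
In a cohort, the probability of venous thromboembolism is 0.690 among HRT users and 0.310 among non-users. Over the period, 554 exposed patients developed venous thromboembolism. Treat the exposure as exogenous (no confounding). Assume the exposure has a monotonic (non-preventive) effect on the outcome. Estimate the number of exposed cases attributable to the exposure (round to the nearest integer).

Let p₁ = 0.69, p₀ = 0.31.
PN = (p₁ − p₀)/p₁ = (0.69 − 0.31) / 0.69 ≈ 0.55072.
Attributable cases ≈ PN × (exposed cases) = 0.55072 × 554 ≈ 305.10.

about 305 cases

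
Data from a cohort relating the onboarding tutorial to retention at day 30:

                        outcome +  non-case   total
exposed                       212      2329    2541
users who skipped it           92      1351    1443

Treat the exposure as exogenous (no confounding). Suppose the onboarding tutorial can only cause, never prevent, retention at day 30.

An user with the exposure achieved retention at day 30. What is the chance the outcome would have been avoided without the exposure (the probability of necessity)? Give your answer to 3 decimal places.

PN ≈ 0.236

p₁ = P(outcome | exposed) = 212/2541 = 0.083432
p₀ = P(outcome | unexposed) = 92/1443 = 0.063756
Under exogeneity and monotonicity, PN = (p₁ − p₀) / p₁.
PN = (0.083432 − 0.063756) / 0.083432 = 0.019676 / 0.083432 ≈ 0.2358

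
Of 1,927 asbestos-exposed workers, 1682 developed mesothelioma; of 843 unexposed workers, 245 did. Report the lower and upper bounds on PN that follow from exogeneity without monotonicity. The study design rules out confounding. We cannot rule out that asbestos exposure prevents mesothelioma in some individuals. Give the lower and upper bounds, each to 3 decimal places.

0.667 ≤ PN ≤ 0.813

p₁ = P(outcome | exposed) = 1682/1927 = 0.87286
p₀ = P(outcome | unexposed) = 245/843 = 0.29063
Under exogeneity alone the bounds on PN are max{0,(p₁−p₀)/p₁} ≤ PN ≤ min{1,(1−p₀)/p₁}.
  lower = (p₁ − p₀)/p₁ = 0.58223 / 0.87286 ≈ 0.6670
  upper = min{1, (1 − p₀)/p₁} = 0.70937 / 0.87286 ≈ 0.8127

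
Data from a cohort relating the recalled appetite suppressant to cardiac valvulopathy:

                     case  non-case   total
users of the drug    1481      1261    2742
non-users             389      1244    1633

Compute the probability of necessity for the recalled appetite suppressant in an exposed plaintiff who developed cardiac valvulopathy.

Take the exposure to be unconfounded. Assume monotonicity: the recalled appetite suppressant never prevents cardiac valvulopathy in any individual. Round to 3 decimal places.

PN ≈ 0.559

p₁ = P(outcome | exposed) = 1481/2742 = 0.54012
p₀ = P(outcome | unexposed) = 389/1633 = 0.23821
Under exogeneity and monotonicity, PN = (p₁ − p₀) / p₁.
PN = (0.54012 − 0.23821) / 0.54012 = 0.3019 / 0.54012 ≈ 0.5590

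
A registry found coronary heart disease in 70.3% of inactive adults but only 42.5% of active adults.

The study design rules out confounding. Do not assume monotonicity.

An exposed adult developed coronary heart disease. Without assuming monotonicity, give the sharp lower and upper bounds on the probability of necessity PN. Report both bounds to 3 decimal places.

0.395 ≤ PN ≤ 0.818

p₁ = 0.703, p₀ = 0.425.
Under exogeneity alone the bounds on PN are max{0,(p₁−p₀)/p₁} ≤ PN ≤ min{1,(1−p₀)/p₁}.
  lower = (p₁ − p₀)/p₁ = 0.278 / 0.703 ≈ 0.3954
  upper = min{1, (1 − p₀)/p₁} = 0.575 / 0.703 ≈ 0.8179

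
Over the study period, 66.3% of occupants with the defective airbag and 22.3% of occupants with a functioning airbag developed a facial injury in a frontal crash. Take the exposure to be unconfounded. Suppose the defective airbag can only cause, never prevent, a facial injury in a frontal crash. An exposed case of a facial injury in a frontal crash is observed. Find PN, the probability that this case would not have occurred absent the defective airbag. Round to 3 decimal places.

PN ≈ 0.664

p₁ = 0.663, p₀ = 0.223.
Under exogeneity and monotonicity, PN = (p₁ − p₀) / p₁.
PN = (0.663 − 0.223) / 0.663 = 0.44 / 0.663 ≈ 0.6637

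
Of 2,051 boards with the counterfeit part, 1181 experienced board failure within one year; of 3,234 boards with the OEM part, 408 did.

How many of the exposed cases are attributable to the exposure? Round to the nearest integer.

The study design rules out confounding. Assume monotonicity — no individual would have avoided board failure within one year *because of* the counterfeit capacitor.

about 922 cases

p₁ = P(outcome | exposed) = 1181/2051 = 0.57582
p₀ = P(outcome | unexposed) = 408/3234 = 0.12616
PN = (p₁ − p₀)/p₁ = (0.57582 − 0.12616) / 0.57582 ≈ 0.78090.
Attributable cases ≈ PN × (exposed cases) = 0.78090 × 1181 ≈ 922.25.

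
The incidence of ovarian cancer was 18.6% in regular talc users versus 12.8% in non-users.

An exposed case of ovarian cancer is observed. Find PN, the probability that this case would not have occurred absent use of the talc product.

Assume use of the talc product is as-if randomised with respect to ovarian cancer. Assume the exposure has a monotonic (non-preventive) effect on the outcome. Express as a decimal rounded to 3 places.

PN ≈ 0.312

p₁ = 0.186, p₀ = 0.128.
Under exogeneity and monotonicity, PN = (p₁ − p₀) / p₁.
PN = (0.186 − 0.128) / 0.186 = 0.058 / 0.186 ≈ 0.3118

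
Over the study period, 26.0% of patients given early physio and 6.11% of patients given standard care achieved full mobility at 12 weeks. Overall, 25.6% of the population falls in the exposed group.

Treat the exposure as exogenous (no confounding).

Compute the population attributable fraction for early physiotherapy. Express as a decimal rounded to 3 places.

PAF ≈ 0.455

p₁ = 0.26, p₀ = 0.0611.
Overall risk P(Y=1) = π·p₁ + (1−π)·p₀ = 0.256×0.26 + 0.744×0.0611 = 0.11202.
Under exogeneity, PAF = [P(Y=1) − p₀] / P(Y=1).
PAF = (0.11202 − 0.0611) / 0.11202 ≈ 0.4546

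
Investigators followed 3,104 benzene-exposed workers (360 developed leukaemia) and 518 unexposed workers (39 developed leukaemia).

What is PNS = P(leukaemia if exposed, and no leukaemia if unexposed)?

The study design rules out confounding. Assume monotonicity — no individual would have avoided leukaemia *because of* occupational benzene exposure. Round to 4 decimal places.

p₁ = P(outcome | exposed) = 360/3104 = 0.11598
p₀ = P(outcome | unexposed) = 39/518 = 0.07529
Under exogeneity and monotonicity, PNS = p₁ − p₀.
PNS = 0.11598 − 0.07529 = 0.04069

PNS ≈ 0.0407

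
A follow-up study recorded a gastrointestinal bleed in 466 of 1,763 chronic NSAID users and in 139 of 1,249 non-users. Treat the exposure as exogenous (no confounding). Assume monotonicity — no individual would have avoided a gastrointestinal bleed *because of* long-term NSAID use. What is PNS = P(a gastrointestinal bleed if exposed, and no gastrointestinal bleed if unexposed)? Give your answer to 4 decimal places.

p₁ = P(outcome | exposed) = 466/1763 = 0.26432
p₀ = P(outcome | unexposed) = 139/1249 = 0.11129
Under exogeneity and monotonicity, PNS = p₁ − p₀.
PNS = 0.26432 − 0.11129 = 0.15303

PNS ≈ 0.1530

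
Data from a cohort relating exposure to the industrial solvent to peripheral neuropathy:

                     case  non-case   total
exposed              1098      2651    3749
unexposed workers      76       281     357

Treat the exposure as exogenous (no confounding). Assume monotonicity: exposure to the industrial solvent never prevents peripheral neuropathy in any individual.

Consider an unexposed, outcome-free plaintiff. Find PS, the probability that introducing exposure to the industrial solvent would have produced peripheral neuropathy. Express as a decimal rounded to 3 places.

p₁ = P(outcome | exposed) = 1098/3749 = 0.29288
p₀ = P(outcome | unexposed) = 76/357 = 0.21289
Under exogeneity and monotonicity, PS = (p₁ − p₀)/(1 − p₀).
PS = (0.29288 − 0.21289) / 0.78711 ≈ 0.1016

PS ≈ 0.102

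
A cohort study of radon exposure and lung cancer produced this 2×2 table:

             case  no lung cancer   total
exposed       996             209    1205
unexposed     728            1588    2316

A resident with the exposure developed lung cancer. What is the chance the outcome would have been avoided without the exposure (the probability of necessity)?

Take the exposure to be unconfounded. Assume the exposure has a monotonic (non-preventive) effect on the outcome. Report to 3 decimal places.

p₁ = P(outcome | exposed) = 996/1205 = 0.82656
p₀ = P(outcome | unexposed) = 728/2316 = 0.31434
Under exogeneity and monotonicity, PN = (p₁ − p₀)/p₁.
PN = (0.82656 − 0.31434) / 0.82656 ≈ 0.6197

PN ≈ 0.620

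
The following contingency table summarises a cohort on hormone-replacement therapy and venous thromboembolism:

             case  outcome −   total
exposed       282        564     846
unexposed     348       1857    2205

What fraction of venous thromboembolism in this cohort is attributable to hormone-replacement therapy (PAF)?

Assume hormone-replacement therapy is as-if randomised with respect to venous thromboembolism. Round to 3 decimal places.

PAF ≈ 0.236

p₁ = P(outcome | exposed) = 282/846 = 0.33333
p₀ = P(outcome | unexposed) = 348/2205 = 0.15782
Exposure prevalence π = 846/3051 = 0.27729; overall risk P(Y=1) = 0.20649.
Under exogeneity, PAF = [P(Y=1) − p₀]/P(Y=1).
PAF = (0.20649 − 0.15782) / 0.20649 ≈ 0.2357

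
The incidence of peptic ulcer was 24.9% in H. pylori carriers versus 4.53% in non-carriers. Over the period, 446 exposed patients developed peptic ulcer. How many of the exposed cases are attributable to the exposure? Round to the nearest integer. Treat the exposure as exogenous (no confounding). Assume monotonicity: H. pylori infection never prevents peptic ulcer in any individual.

p₁ = 0.249, p₀ = 0.0453.
PN = (p₁ − p₀)/p₁ = (0.249 − 0.0453) / 0.249 ≈ 0.81807.
Attributable cases ≈ PN × (exposed cases) = 0.81807 × 446 ≈ 364.86.

about 365 cases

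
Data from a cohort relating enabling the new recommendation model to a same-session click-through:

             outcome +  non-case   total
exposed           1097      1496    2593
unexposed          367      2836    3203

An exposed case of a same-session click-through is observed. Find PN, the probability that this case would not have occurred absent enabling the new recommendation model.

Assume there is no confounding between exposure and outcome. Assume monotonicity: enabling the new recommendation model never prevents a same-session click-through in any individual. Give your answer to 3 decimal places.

PN ≈ 0.729

p₁ = P(outcome | exposed) = 1097/2593 = 0.42306
p₀ = P(outcome | unexposed) = 367/3203 = 0.11458
Under exogeneity and monotonicity, PN = (p₁ − p₀)/p₁.
PN = (0.42306 − 0.11458) / 0.42306 ≈ 0.7292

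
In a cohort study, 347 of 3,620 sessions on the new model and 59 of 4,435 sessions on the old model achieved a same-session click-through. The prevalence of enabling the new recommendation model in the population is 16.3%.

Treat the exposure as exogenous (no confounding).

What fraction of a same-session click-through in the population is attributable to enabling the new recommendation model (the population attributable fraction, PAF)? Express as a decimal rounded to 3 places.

PAF ≈ 0.503

p₁ = P(outcome | exposed) = 347/3620 = 0.095856
p₀ = P(outcome | unexposed) = 59/4435 = 0.013303
Overall risk P(Y=1) = π·p₁ + (1−π)·p₀ = 0.163×0.095856 + 0.837×0.013303 = 0.026759.
Under exogeneity, PAF = [P(Y=1) − p₀] / P(Y=1).
PAF = (0.026759 − 0.013303) / 0.026759 ≈ 0.5029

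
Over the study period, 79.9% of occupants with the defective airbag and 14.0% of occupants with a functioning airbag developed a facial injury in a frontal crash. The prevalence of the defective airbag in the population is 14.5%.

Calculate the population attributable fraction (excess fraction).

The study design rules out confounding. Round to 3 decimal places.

p₁ = 0.799, p₀ = 0.14.
Overall risk P(Y=1) = π·p₁ + (1−π)·p₀ = 0.145×0.799 + 0.855×0.14 = 0.23556.
Under exogeneity, PAF = [P(Y=1) − p₀] / P(Y=1).
PAF = (0.23556 − 0.14) / 0.23556 ≈ 0.4057

PAF ≈ 0.406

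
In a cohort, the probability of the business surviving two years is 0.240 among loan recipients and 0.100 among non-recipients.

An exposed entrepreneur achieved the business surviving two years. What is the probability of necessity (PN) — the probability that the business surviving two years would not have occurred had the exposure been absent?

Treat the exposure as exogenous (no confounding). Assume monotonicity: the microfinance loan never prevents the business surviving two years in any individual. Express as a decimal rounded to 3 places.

PN ≈ 0.583

Let p₁ = 0.24, p₀ = 0.1.
Under exogeneity and monotonicity, PN = (p₁ − p₀) / p₁.
PN = (0.24 − 0.1) / 0.24 = 0.14 / 0.24 ≈ 0.5833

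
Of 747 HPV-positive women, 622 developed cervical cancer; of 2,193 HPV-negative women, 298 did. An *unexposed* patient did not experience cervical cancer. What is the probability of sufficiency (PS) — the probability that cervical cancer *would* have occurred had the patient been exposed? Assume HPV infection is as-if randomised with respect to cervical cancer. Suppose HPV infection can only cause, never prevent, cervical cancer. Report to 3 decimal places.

PS ≈ 0.806

p₁ = P(outcome | exposed) = 622/747 = 0.83266
p₀ = P(outcome | unexposed) = 298/2193 = 0.13589
Under exogeneity and monotonicity, PS = (p₁ − p₀) / (1 − p₀).
PS = (0.83266 − 0.13589) / (1 − 0.13589) = 0.69678 / 0.86411 ≈ 0.8063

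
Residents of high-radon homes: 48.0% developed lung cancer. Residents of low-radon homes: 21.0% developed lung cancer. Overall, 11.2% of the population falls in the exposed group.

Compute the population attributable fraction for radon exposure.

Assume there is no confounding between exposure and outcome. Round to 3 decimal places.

PAF ≈ 0.126

p₁ = 0.48, p₀ = 0.21.
Overall risk P(Y=1) = π·p₁ + (1−π)·p₀ = 0.112×0.48 + 0.888×0.21 = 0.24024.
Under exogeneity, PAF = [P(Y=1) − p₀] / P(Y=1).
PAF = (0.24024 − 0.21) / 0.24024 ≈ 0.1259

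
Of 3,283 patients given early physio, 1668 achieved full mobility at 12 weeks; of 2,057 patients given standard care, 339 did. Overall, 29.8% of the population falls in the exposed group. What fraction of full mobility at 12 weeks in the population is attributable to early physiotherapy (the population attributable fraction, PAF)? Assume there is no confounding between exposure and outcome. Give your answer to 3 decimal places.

p₁ = P(outcome | exposed) = 1668/3283 = 0.50807
p₀ = P(outcome | unexposed) = 339/2057 = 0.1648
Overall risk P(Y=1) = π·p₁ + (1−π)·p₀ = 0.298×0.50807 + 0.702×0.1648 = 0.2671.
Under exogeneity, PAF = [P(Y=1) − p₀] / P(Y=1).
PAF = (0.2671 − 0.1648) / 0.2671 ≈ 0.3830

PAF ≈ 0.383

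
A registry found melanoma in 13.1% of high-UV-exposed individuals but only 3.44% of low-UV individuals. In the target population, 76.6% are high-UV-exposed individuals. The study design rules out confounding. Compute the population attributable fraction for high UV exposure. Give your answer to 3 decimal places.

p₁ = 0.131, p₀ = 0.0344.
Overall risk P(Y=1) = π·p₁ + (1−π)·p₀ = 0.766×0.131 + 0.234×0.0344 = 0.1084.
Under exogeneity, PAF = [P(Y=1) − p₀] / P(Y=1).
PAF = (0.1084 − 0.0344) / 0.1084 ≈ 0.6826

PAF ≈ 0.683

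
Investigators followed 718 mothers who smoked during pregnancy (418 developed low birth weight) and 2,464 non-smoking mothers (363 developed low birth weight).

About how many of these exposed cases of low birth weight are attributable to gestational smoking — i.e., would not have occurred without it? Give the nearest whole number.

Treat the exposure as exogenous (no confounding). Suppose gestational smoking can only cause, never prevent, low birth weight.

about 312 cases

p₁ = P(outcome | exposed) = 418/718 = 0.58217
p₀ = P(outcome | unexposed) = 363/2464 = 0.14732
PN = (p₁ − p₀)/p₁ = (0.58217 − 0.14732) / 0.58217 ≈ 0.74695.
Attributable cases ≈ PN × (exposed cases) = 0.74695 × 418 ≈ 312.22.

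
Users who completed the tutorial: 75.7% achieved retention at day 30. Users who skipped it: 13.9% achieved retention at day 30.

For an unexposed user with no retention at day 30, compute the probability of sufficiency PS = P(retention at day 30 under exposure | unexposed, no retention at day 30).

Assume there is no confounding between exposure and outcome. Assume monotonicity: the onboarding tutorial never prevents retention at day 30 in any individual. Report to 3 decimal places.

p₁ = 0.757, p₀ = 0.139.
Under exogeneity and monotonicity, PS = (p₁ − p₀) / (1 − p₀).
PS = (0.757 − 0.139) / (1 − 0.139) = 0.618 / 0.861 ≈ 0.7178

PS ≈ 0.718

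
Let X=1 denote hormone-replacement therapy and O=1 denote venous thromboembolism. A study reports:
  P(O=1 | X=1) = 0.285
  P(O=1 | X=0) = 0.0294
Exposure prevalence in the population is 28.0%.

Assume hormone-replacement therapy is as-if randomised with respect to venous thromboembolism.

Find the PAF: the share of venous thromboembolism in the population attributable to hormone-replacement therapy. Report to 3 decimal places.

PAF ≈ 0.709

Let p₁ = 0.285, p₀ = 0.0294.
Overall risk P(Y=1) = π·p₁ + (1−π)·p₀ = 0.28×0.285 + 0.72×0.0294 = 0.10097.
Under exogeneity, PAF = [P(Y=1) − p₀] / P(Y=1).
PAF = (0.10097 − 0.0294) / 0.10097 ≈ 0.7088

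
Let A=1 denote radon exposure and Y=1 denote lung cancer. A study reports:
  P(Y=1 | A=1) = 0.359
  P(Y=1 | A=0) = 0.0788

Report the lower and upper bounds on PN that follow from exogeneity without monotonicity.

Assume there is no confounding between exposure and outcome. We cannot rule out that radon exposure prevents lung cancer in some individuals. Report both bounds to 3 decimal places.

Let p₁ = 0.359, p₀ = 0.0788.
Under exogeneity alone the bounds on PN are max{0,(p₁−p₀)/p₁} ≤ PN ≤ min{1,(1−p₀)/p₁}.
  lower = (p₁ − p₀)/p₁ = 0.2802 / 0.359 ≈ 0.7805
  upper = min{1, (1 − p₀)/p₁} = 0.9212 / 0.359 ≈ 2.5660 → capped at 1

0.781 ≤ PN ≤ 1.000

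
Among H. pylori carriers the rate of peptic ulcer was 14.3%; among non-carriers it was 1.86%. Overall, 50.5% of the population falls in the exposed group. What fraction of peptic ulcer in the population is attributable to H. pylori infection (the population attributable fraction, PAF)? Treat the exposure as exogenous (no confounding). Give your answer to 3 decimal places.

p₁ = 0.143, p₀ = 0.0186.
Overall risk P(Y=1) = π·p₁ + (1−π)·p₀ = 0.505×0.143 + 0.495×0.0186 = 0.081422.
Under exogeneity, PAF = [P(Y=1) − p₀] / P(Y=1).
PAF = (0.081422 − 0.0186) / 0.081422 ≈ 0.7716

PAF ≈ 0.772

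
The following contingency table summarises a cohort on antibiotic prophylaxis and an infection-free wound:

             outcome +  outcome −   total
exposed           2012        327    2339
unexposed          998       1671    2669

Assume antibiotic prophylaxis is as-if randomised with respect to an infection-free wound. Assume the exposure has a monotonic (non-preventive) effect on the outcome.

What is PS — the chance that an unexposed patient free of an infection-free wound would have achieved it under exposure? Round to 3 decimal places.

p₁ = P(outcome | exposed) = 2012/2339 = 0.8602
p₀ = P(outcome | unexposed) = 998/2669 = 0.37392
Under exogeneity and monotonicity, PS = (p₁ − p₀) / (1 − p₀).
PS = (0.8602 − 0.37392) / (1 − 0.37392) = 0.48627 / 0.62608 ≈ 0.7767

PS ≈ 0.777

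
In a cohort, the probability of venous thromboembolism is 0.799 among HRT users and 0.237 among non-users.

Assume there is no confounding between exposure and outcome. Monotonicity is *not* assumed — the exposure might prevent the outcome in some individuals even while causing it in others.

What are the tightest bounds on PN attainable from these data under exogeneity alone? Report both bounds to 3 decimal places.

0.703 ≤ PN ≤ 0.955

Let p₁ = 0.799, p₀ = 0.237.
Under exogeneity alone the bounds on PN are max{0,(p₁−p₀)/p₁} ≤ PN ≤ min{1,(1−p₀)/p₁}.
  lower = (p₁ − p₀)/p₁ = 0.562 / 0.799 ≈ 0.7034
  upper = min{1, (1 − p₀)/p₁} = 0.763 / 0.799 ≈ 0.9549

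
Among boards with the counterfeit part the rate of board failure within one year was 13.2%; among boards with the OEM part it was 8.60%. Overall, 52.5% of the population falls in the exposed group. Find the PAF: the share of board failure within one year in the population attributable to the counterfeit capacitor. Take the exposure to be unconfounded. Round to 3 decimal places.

p₁ = 0.132, p₀ = 0.086.
Overall risk P(Y=1) = π·p₁ + (1−π)·p₀ = 0.525×0.132 + 0.475×0.086 = 0.11015.
Under exogeneity, PAF = [P(Y=1) − p₀] / P(Y=1).
PAF = (0.11015 − 0.086) / 0.11015 ≈ 0.2192

PAF ≈ 0.219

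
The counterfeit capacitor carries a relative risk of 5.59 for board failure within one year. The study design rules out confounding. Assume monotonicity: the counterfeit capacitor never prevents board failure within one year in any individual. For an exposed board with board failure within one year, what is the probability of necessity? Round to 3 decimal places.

Under exogeneity and monotonicity, PN = (RR − 1) / RR = 1 − 1/RR.
PN = (5.59 − 1) / 5.59 = 4.59 / 5.59 ≈ 0.8211

PN ≈ 0.821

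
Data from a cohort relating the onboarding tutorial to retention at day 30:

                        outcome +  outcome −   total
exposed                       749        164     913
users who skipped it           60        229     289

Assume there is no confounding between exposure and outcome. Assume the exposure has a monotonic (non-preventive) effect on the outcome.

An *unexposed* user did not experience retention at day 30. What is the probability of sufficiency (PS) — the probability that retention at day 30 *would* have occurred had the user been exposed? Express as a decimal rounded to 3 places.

p₁ = P(outcome | exposed) = 749/913 = 0.82037
p₀ = P(outcome | unexposed) = 60/289 = 0.20761
Under exogeneity and monotonicity, PS = (p₁ − p₀)/(1 − p₀).
PS = (0.82037 − 0.20761) / 0.79239 ≈ 0.7733

PS ≈ 0.773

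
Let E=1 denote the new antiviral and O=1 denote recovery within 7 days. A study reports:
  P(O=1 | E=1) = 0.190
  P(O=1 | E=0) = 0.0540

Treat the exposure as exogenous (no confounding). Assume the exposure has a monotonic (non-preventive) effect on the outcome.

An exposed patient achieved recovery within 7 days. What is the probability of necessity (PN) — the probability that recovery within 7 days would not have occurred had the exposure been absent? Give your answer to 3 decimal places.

PN ≈ 0.716

Let p₁ = 0.19, p₀ = 0.054.
Under exogeneity and monotonicity, PN = (p₁ − p₀) / p₁.
PN = (0.19 − 0.054) / 0.19 = 0.136 / 0.19 ≈ 0.7158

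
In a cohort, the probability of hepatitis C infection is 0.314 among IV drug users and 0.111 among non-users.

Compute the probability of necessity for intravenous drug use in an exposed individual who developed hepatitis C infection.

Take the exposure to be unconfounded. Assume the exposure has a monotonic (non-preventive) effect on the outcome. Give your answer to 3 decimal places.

Let p₁ = 0.314, p₀ = 0.111.
Under exogeneity and monotonicity, PN = (p₁ − p₀) / p₁.
PN = (0.314 − 0.111) / 0.314 = 0.203 / 0.314 ≈ 0.6465

PN ≈ 0.646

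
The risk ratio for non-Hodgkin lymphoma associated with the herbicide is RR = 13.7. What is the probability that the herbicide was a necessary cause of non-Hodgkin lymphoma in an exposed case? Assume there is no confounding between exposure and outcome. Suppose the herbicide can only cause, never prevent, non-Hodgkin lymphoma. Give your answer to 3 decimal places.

PN ≈ 0.927

Under exogeneity and monotonicity, PN = (RR − 1) / RR = 1 − 1/RR.
PN = (13.7 − 1) / 13.7 = 12.7 / 13.7 ≈ 0.9270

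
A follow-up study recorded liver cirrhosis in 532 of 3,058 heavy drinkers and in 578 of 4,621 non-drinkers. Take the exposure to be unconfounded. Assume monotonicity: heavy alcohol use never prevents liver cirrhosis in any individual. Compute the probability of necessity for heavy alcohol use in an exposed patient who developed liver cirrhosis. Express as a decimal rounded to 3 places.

p₁ = P(outcome | exposed) = 532/3058 = 0.17397
p₀ = P(outcome | unexposed) = 578/4621 = 0.12508
Under exogeneity and monotonicity, PN = (p₁ − p₀) / p₁.
PN = (0.17397 − 0.12508) / 0.17397 = 0.048889 / 0.17397 ≈ 0.2810

PN ≈ 0.281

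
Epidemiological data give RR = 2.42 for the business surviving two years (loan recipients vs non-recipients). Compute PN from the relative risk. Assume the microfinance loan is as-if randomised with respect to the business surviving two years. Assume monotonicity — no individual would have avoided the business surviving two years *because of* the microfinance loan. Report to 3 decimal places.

PN ≈ 0.587

Under exogeneity and monotonicity, PN = (RR − 1) / RR = 1 − 1/RR.
PN = (2.42 − 1) / 2.42 = 1.42 / 2.42 ≈ 0.5868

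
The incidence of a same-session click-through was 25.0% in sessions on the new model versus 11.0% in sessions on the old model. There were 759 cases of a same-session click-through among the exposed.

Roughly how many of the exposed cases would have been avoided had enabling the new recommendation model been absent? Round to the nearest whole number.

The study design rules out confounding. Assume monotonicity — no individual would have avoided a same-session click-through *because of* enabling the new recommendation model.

about 425 cases

p₁ = 0.25, p₀ = 0.11.
PN = (p₁ − p₀)/p₁ = (0.25 − 0.11) / 0.25 ≈ 0.56000.
Attributable cases ≈ PN × (exposed cases) = 0.56000 × 759 ≈ 425.04.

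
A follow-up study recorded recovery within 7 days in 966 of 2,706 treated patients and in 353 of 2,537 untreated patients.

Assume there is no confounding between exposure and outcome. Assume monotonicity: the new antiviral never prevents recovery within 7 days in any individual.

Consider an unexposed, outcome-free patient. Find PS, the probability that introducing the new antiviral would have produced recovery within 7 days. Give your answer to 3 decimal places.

PS ≈ 0.253

p₁ = P(outcome | exposed) = 966/2706 = 0.35698
p₀ = P(outcome | unexposed) = 353/2537 = 0.13914
Under exogeneity and monotonicity, PS = (p₁ − p₀) / (1 − p₀).
PS = (0.35698 − 0.13914) / (1 − 0.13914) = 0.21784 / 0.86086 ≈ 0.2531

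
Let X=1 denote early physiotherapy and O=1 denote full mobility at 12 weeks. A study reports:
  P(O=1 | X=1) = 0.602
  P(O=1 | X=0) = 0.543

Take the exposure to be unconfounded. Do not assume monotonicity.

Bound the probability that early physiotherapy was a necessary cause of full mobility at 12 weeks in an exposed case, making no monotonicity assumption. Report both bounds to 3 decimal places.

0.098 ≤ PN ≤ 0.759

Let p₁ = 0.602, p₀ = 0.543.
Under exogeneity alone the bounds on PN are max{0,(p₁−p₀)/p₁} ≤ PN ≤ min{1,(1−p₀)/p₁}.
  lower = (p₁ − p₀)/p₁ = 0.059 / 0.602 ≈ 0.0980
  upper = min{1, (1 − p₀)/p₁} = 0.457 / 0.602 ≈ 0.7591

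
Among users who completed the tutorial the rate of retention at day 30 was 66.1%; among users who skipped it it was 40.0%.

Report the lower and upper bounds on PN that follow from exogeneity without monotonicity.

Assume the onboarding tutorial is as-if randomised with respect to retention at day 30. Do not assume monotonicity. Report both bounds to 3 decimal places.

0.395 ≤ PN ≤ 0.908

p₁ = 0.661, p₀ = 0.4.
Under exogeneity alone the bounds on PN are max{0,(p₁−p₀)/p₁} ≤ PN ≤ min{1,(1−p₀)/p₁}.
  lower = (p₁ − p₀)/p₁ = 0.261 / 0.661 ≈ 0.3949
  upper = min{1, (1 − p₀)/p₁} = 0.6 / 0.661 ≈ 0.9077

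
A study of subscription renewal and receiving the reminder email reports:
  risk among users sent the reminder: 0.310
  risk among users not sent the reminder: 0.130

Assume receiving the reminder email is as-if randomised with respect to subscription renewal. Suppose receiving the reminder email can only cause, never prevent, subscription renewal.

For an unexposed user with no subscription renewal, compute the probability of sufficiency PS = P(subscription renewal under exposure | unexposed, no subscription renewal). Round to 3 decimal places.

PS ≈ 0.207

Let p₁ = 0.31, p₀ = 0.13.
Under exogeneity and monotonicity, PS = (p₁ − p₀) / (1 − p₀).
PS = (0.31 − 0.13) / (1 − 0.13) = 0.18 / 0.87 ≈ 0.2069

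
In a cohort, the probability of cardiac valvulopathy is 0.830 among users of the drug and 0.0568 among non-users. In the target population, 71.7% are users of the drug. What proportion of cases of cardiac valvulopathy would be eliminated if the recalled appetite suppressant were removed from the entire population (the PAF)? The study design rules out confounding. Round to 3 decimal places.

Let p₁ = 0.83, p₀ = 0.0568.
Overall risk P(Y=1) = π·p₁ + (1−π)·p₀ = 0.717×0.83 + 0.283×0.0568 = 0.61118.
Under exogeneity, PAF = [P(Y=1) − p₀] / P(Y=1).
PAF = (0.61118 − 0.0568) / 0.61118 ≈ 0.9071

PAF ≈ 0.907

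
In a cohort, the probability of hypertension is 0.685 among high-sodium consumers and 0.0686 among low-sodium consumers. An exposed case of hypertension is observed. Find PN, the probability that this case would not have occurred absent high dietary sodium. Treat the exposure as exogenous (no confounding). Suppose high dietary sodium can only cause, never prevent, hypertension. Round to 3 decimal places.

PN ≈ 0.900

Let p₁ = 0.685, p₀ = 0.0686.
Under exogeneity and monotonicity, PN = (p₁ − p₀) / p₁.
PN = (0.685 − 0.0686) / 0.685 = 0.6164 / 0.685 ≈ 0.8999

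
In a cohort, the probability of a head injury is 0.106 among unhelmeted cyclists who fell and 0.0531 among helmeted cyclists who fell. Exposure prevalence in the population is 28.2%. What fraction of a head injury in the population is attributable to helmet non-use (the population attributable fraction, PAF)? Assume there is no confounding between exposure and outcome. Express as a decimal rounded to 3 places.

PAF ≈ 0.219

Let p₁ = 0.106, p₀ = 0.0531.
Overall risk P(Y=1) = π·p₁ + (1−π)·p₀ = 0.282×0.106 + 0.718×0.0531 = 0.068018.
Under exogeneity, PAF = [P(Y=1) − p₀] / P(Y=1).
PAF = (0.068018 − 0.0531) / 0.068018 ≈ 0.2193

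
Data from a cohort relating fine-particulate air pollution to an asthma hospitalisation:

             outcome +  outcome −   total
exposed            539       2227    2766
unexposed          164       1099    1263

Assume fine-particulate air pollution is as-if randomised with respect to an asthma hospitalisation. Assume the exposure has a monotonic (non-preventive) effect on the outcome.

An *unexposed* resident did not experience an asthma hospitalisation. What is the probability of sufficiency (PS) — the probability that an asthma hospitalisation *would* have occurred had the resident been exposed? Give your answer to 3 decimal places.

PS ≈ 0.075

p₁ = P(outcome | exposed) = 539/2766 = 0.19487
p₀ = P(outcome | unexposed) = 164/1263 = 0.12985
Under exogeneity and monotonicity, PS = (p₁ − p₀) / (1 − p₀).
PS = (0.19487 − 0.12985) / (1 − 0.12985) = 0.065017 / 0.87015 ≈ 0.0747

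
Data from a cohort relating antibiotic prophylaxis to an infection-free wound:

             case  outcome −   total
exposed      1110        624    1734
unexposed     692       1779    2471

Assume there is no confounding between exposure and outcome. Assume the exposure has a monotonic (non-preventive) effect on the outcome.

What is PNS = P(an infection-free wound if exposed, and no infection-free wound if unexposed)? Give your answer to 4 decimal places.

PNS ≈ 0.3601

p₁ = P(outcome | exposed) = 1110/1734 = 0.64014
p₀ = P(outcome | unexposed) = 692/2471 = 0.28005
Under exogeneity and monotonicity, PNS = p₁ − p₀.
PNS = 0.64014 − 0.28005 = 0.36009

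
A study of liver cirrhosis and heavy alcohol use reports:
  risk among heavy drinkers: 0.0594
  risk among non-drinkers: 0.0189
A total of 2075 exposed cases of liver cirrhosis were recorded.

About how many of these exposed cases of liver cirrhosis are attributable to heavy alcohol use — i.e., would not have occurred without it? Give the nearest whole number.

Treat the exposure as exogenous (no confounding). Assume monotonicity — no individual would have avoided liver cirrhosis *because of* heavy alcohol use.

about 1415 cases

Let p₁ = 0.0594, p₀ = 0.0189.
PN = (p₁ − p₀)/p₁ = (0.0594 − 0.0189) / 0.0594 ≈ 0.68182.
Attributable cases ≈ PN × (exposed cases) = 0.68182 × 2075 ≈ 1414.77.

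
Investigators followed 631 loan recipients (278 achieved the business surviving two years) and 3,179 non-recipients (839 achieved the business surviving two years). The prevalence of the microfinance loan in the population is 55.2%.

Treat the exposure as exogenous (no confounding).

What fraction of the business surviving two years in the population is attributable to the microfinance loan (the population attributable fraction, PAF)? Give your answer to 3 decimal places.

p₁ = P(outcome | exposed) = 278/631 = 0.44057
p₀ = P(outcome | unexposed) = 839/3179 = 0.26392
Overall risk P(Y=1) = π·p₁ + (1−π)·p₀ = 0.552×0.44057 + 0.448×0.26392 = 0.36143.
Under exogeneity, PAF = [P(Y=1) − p₀] / P(Y=1).
PAF = (0.36143 − 0.26392) / 0.36143 ≈ 0.2698

PAF ≈ 0.270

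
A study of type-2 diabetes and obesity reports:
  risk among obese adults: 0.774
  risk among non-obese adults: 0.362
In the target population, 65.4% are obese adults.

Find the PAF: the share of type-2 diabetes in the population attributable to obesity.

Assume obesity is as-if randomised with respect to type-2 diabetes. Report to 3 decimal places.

PAF ≈ 0.427

Let p₁ = 0.774, p₀ = 0.362.
Overall risk P(Y=1) = π·p₁ + (1−π)·p₀ = 0.654×0.774 + 0.346×0.362 = 0.63145.
Under exogeneity, PAF = [P(Y=1) − p₀] / P(Y=1).
PAF = (0.63145 − 0.362) / 0.63145 ≈ 0.4267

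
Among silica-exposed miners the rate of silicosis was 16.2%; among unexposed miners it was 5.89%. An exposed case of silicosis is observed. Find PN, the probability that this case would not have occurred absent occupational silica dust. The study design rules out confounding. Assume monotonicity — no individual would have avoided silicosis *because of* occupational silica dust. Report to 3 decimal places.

p₁ = 0.162, p₀ = 0.0589.
Under exogeneity and monotonicity, PN = (p₁ − p₀) / p₁.
PN = (0.162 − 0.0589) / 0.162 = 0.1031 / 0.162 ≈ 0.6364

PN ≈ 0.636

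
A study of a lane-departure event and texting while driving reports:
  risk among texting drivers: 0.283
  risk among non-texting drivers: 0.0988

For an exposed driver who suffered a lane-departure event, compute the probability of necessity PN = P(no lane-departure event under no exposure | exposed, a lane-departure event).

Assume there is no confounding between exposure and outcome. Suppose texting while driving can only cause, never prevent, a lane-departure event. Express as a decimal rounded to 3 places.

Let p₁ = 0.283, p₀ = 0.0988.
Under exogeneity and monotonicity, PN = (p₁ − p₀) / p₁.
PN = (0.283 − 0.0988) / 0.283 = 0.1842 / 0.283 ≈ 0.6509

PN ≈ 0.651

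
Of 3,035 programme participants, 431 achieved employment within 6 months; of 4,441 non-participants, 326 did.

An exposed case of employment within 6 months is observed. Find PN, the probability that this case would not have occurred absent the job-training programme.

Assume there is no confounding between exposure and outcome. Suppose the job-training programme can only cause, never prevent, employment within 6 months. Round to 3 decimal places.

p₁ = P(outcome | exposed) = 431/3035 = 0.14201
p₀ = P(outcome | unexposed) = 326/4441 = 0.073407
Under exogeneity and monotonicity, PN = (p₁ − p₀) / p₁.
PN = (0.14201 − 0.073407) / 0.14201 = 0.068603 / 0.14201 ≈ 0.4831

PN ≈ 0.483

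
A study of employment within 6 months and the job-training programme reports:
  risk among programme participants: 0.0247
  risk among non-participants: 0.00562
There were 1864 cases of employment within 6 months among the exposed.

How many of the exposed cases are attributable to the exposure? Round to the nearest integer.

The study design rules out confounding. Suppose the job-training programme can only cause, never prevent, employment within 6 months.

about 1440 cases

Let p₁ = 0.0247, p₀ = 0.00562.
PN = (p₁ − p₀)/p₁ = (0.0247 − 0.00562) / 0.0247 ≈ 0.77247.
Attributable cases ≈ PN × (exposed cases) = 0.77247 × 1864 ≈ 1439.88.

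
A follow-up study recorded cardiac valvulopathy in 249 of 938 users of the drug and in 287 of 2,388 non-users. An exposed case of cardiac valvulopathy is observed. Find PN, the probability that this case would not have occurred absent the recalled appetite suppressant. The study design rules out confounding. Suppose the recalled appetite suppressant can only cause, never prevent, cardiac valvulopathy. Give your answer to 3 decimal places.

PN ≈ 0.547

p₁ = P(outcome | exposed) = 249/938 = 0.26546
p₀ = P(outcome | unexposed) = 287/2388 = 0.12018
Under exogeneity and monotonicity, PN = (p₁ − p₀) / p₁.
PN = (0.26546 − 0.12018) / 0.26546 = 0.14527 / 0.26546 ≈ 0.5473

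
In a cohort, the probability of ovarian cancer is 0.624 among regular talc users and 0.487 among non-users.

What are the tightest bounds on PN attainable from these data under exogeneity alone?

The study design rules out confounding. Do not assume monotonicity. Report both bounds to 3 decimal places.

Let p₁ = 0.624, p₀ = 0.487.
Under exogeneity alone the bounds on PN are max{0,(p₁−p₀)/p₁} ≤ PN ≤ min{1,(1−p₀)/p₁}.
  lower = (p₁ − p₀)/p₁ = 0.137 / 0.624 ≈ 0.2196
  upper = min{1, (1 − p₀)/p₁} = 0.513 / 0.624 ≈ 0.8221

0.220 ≤ PN ≤ 0.822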